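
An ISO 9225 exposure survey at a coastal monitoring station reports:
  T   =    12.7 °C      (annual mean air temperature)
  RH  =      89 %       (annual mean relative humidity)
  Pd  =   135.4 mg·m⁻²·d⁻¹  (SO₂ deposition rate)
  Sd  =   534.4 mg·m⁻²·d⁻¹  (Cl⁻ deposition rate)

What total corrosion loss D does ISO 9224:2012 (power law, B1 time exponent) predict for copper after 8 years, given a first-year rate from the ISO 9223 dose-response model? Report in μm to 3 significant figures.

D(8) = 21.9 μm

copper: T>10 °C ⇒ hinge -0.080·(12.7−10) = -0.2160
  SO₂ term: 0.0053·135.4^0.26·exp(0.059·89-0.2160) = 2.919
  Cl⁻ term: 0.01025·534.4^0.27·exp(0.036·89+0.049·12.7) = 2.564
  sum: 2.919 + 2.564 → r_corr = 5.483 μm/a
Long-term exponent b (ISO 9224 Table 2, B1) = 0.667
  D(8) = 5.483 × 8^0.667 = 5.483 × 4.003 = 21.95 μm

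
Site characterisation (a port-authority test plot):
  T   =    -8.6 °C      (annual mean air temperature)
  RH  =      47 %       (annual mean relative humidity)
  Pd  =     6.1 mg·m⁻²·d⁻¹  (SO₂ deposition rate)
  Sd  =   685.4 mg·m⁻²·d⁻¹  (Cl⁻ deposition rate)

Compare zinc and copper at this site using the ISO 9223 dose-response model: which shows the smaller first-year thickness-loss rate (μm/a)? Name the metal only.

copper

zinc: f(T) = +0.038·(T−10) [T≤10 °C] = -0.7068
  sulphur-dioxide contribution → 0.1225 μm/a
  chloride contribution → 0.5074 μm/a
  ⇒ r_corr(zinc) = 0.6299 μm/a
copper: f(T) = +0.126·(T−10) [T≤10 °C] = -2.3436
  sulphur-dioxide contribution → 0.01303 μm/a
  chloride contribution → 0.2129 μm/a
  total first-year rate 0.226 μm/a
Ordering by μm/a: zinc (0.63) > copper (0.226)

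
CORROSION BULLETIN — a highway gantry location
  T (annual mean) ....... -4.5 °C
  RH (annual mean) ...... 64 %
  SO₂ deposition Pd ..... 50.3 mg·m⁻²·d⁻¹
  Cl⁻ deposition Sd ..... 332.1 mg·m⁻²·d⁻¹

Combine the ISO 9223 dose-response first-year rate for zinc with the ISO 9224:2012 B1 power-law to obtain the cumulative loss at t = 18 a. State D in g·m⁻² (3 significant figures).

D(18) = 100 g·m⁻²

zinc: f(T) = +0.038·(T−10) [T≤10 °C] = -0.5510
  SO₂ term: 0.0129·50.3^0.44·exp(0.046·64-0.5510) = 0.7917
  Cl⁻ term: 0.0175·332.1^0.57·exp(0.008·64+0.085·-4.5) = 0.545
  sum: 0.7917 + 0.545 → r_corr = 1.337 μm/a
Long-term exponent b (ISO 9224 Table 2, B1) = 0.813
  D(18) = 1.337 × 18^0.813 = 1.337 × 10.48 = 14.01 μm
  Mass loss = 14.01 μm × 7.14 g/cm³ = 100.1 g·m⁻²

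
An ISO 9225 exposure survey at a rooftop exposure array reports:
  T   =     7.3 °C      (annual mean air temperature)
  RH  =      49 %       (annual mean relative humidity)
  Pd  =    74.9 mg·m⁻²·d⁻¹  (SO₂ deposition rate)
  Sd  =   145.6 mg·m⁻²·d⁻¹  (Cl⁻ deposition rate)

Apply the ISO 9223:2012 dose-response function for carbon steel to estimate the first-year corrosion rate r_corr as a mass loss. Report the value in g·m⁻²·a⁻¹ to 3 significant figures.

carbon steel: T≤10 °C ⇒ hinge +0.150·(7.3−10) = -0.4050
  Pd branch = 1.77·Pd^0.52·e^(0.02·RH+f) = 29.68 μm/a
  Cl⁻ term: 0.102·145.6^0.62·exp(0.033·49+0.04·7.3) = 15.09
  sum: 29.68 + 15.09 → r_corr = 44.77 μm/a
Convert to mass loss: 44.77 μm/a × 7.85 g/cm³ = 351.5 g·m⁻²·a⁻¹

r_corr = 351 g·m⁻²·a⁻¹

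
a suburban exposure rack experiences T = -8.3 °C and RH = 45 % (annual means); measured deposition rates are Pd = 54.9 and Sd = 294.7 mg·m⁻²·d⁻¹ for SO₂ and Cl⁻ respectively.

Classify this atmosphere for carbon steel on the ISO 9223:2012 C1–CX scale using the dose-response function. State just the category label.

C2

carbon steel: temperature factor f = +0.150·(-18.3) = -2.7450
  SO₂ term: 1.77·54.9^0.52·exp(0.02·45-2.7450) = 2.245
  Sd branch = 0.102·Sd^0.62·e^(0.033·RH+0.04·T) = 10.97 μm/a
  r_corr = 2.245 + 10.97 = 13.22 μm/a
ISO 9223 Table 2 (carbon steel): 1.3 < 13.2 ≤ 25 μm/a ⇒ C2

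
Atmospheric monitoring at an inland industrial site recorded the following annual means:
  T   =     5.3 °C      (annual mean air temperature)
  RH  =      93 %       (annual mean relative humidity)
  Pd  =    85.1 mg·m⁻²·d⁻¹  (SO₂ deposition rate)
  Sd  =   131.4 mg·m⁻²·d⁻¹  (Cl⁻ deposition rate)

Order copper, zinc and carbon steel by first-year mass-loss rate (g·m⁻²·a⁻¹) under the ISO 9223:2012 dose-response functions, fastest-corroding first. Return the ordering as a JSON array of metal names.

copper: T≤10 °C ⇒ hinge +0.126·(5.3−10) = -0.5922
  sulphur-dioxide contribution → 2.248 μm/a
  chloride contribution → 1.411 μm/a
  total first-year rate 3.659 μm/a
  mass loss = 3.659 μm/a × 8.96 g/cm³ = 32.79 g·m⁻²·a⁻¹
zinc: temperature factor f = +0.038·(-4.7) = -0.1786
  sulphur-dioxide contribution → 5.497 μm/a
  chloride contribution → 0.932 μm/a
  total first-year rate 6.429 μm/a
  mass loss = 6.429 μm/a × 7.14 g/cm³ = 45.9 g·m⁻²·a⁻¹
carbon steel: f(T) = +0.150·(T−10) [T≤10 °C] = -0.7050
  sulphur-dioxide contribution → 56.64 μm/a
  chloride contribution → 55.85 μm/a
  ⇒ r_corr(carbon steel) = 112.5 μm/a
  mass loss = 112.5 μm/a × 7.85 g/cm³ = 883.1 g·m⁻²·a⁻¹
Ordering by g·m⁻²·a⁻¹: carbon steel (883) > zinc (45.9) > copper (32.8)

["carbon steel", "zinc", "copper"]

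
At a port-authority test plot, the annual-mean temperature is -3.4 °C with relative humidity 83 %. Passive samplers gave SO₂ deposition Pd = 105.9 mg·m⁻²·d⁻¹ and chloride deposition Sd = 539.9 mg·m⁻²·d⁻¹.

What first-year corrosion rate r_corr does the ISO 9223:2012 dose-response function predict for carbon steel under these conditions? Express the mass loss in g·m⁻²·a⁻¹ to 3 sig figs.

carbon steel: f(T) = +0.150·(T−10) [T≤10 °C] = -2.0100
  sulphur-dioxide contribution → 14.09 μm/a
  chloride contribution → 68.09 μm/a
  ⇒ r_corr(carbon steel) = 82.18 μm/a
Convert to mass loss: 82.18 μm/a × 7.85 g/cm³ = 645.1 g·m⁻²·a⁻¹

r_corr = 645 g·m⁻²·a⁻¹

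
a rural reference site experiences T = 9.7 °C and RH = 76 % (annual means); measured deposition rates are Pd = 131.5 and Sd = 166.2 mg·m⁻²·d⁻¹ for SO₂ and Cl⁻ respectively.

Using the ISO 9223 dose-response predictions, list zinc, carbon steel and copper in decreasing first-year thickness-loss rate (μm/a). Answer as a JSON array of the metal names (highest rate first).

zinc: f(T) = +0.038·(T−10) [T≤10 °C] = -0.0114
  Pd branch = 0.0129·Pd^0.44·e^(0.046·RH+f) = 3.6 μm/a
  Cl⁻ term: 0.0175·166.2^0.57·exp(0.008·76+0.085·9.7) = 1.352
  sum: 3.6 + 1.352 → r_corr = 4.951 μm/a
carbon steel: f(T) = +0.150·(T−10) [T≤10 °C] = -0.0450
  Pd branch = 1.77·Pd^0.52·e^(0.02·RH+f) = 97.81 μm/a
  Cl⁻ term: 0.102·166.2^0.62·exp(0.033·76+0.04·9.7) = 43.97
  r_corr = 97.81 + 43.97 = 141.8 μm/a
copper: T≤10 °C ⇒ hinge +0.126·(9.7−10) = -0.0378
  Pd branch = 0.0053·Pd^0.26·e^(0.059·RH+f) = 1.608 μm/a
  Cl⁻ term: 0.01025·166.2^0.27·exp(0.036·76+0.049·9.7) = 1.011
  r_corr = 1.608 + 1.011 = 2.619 μm/a
Ordering by μm/a: carbon steel (142) > zinc (4.95) > copper (2.62)

["carbon steel", "zinc", "copper"]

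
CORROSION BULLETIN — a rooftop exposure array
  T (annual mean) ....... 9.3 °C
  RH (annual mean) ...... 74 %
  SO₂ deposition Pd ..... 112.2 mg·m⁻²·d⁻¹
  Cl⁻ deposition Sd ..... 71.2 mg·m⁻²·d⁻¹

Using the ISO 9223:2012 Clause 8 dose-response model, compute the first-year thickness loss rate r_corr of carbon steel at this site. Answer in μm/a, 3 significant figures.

carbon steel: f(T) = +0.150·(T−10) [T≤10 °C] = -0.1050
  Pd branch = 1.77·Pd^0.52·e^(0.02·RH+f) = 81.49 μm/a
  Cl⁻ term: 0.102·71.2^0.62·exp(0.033·74+0.04·9.3) = 23.95
  sum: 81.49 + 23.95 → r_corr = 105.4 μm/a

r_corr = 105 μm/a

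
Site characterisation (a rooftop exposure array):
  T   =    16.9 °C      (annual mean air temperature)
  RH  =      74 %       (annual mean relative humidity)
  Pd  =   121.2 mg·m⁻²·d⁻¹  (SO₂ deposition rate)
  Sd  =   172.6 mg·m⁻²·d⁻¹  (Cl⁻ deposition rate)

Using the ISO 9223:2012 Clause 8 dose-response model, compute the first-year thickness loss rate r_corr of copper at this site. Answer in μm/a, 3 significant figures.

copper: temperature factor f = -0.080·(6.9) = -0.5520
  SO₂ term: 0.0053·121.2^0.26·exp(0.059·74-0.5520) = 0.8363
  Cl⁻ term: 0.01025·172.6^0.27·exp(0.036·74+0.049·16.9) = 1.353
  r_corr = 0.8363 + 1.353 = 2.189 μm/a

r_corr = 2.19 μm/a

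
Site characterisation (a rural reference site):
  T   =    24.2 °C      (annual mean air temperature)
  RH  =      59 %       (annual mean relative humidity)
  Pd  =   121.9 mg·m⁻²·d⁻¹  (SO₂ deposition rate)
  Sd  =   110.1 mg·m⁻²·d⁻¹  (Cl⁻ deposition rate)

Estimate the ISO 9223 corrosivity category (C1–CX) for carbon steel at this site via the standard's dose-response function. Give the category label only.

C4

carbon steel: temperature factor f = -0.054·(14.2) = -0.7668
  SO₂ term: 1.77·121.9^0.52·exp(0.02·59-0.7668) = 32.52
  Sd branch = 0.102·Sd^0.62·e^(0.033·RH+0.04·T) = 34.71 μm/a
  sum: 32.52 + 34.71 → r_corr = 67.23 μm/a
ISO 9223 Table 2 (carbon steel): 50 < 67.2 ≤ 80 μm/a ⇒ C4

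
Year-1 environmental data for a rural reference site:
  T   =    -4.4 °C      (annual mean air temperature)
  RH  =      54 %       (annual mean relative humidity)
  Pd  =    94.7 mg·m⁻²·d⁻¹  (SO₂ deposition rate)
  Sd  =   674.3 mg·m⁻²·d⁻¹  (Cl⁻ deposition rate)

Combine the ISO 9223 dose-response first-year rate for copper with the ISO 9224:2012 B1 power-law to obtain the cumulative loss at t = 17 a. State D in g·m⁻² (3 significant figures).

D(17) = 23.9 g·m⁻²

copper: f(T) = +0.126·(T−10) [T≤10 °C] = -1.8144
  sulphur-dioxide contribution → 0.0682 μm/a
  chloride contribution → 0.3351 μm/a
  ⇒ r_corr(copper) = 0.4033 μm/a
Power-law: D(17) = r_corr · 17^0.667
  D(17) = 0.4033 × 17^0.667 = 0.4033 × 6.618 = 2.669 μm
  Mass loss = 2.669 μm × 8.96 g/cm³ = 23.91 g·m⁻²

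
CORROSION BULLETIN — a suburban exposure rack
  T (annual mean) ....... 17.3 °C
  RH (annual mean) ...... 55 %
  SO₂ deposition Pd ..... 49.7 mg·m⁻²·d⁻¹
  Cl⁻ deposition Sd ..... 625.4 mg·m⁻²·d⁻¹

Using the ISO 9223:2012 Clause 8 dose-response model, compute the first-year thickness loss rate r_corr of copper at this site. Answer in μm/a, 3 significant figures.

r_corr = 1.20 μm/a

copper: f(T) = -0.080·(T−10) [T>10 °C] = -0.5840
  Pd branch = 0.0053·Pd^0.26·e^(0.059·RH+f) = 0.2094 μm/a
  Sd branch = 0.01025·Sd^0.27·e^(0.036·RH+0.049·T) = 0.9857 μm/a
  sum: 0.2094 + 0.9857 → r_corr = 1.195 μm/a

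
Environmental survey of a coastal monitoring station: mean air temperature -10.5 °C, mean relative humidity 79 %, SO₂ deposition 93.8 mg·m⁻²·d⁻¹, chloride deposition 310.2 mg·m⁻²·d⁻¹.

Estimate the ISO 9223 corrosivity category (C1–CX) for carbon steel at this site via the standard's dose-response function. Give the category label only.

C3

carbon steel: f(T) = +0.150·(T−10) [T≤10 °C] = -3.0750
  sulphur-dioxide contribution → 4.21 μm/a
  chloride contribution → 31.86 μm/a
  ⇒ r_corr(carbon steel) = 36.07 μm/a
ISO 9223 Table 2 (carbon steel): 25 < 36.1 ≤ 50 μm/a ⇒ C3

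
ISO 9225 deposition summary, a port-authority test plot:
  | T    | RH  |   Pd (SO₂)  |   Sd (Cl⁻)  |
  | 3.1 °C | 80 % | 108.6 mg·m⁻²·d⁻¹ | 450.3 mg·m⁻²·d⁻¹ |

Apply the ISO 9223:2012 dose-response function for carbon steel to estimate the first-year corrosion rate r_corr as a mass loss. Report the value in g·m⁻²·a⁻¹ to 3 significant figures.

r_corr = 841 g·m⁻²·a⁻¹

carbon steel: T≤10 °C ⇒ hinge +0.150·(3.1−10) = -1.0350
  SO₂ term: 1.77·108.6^0.52·exp(0.02·80-1.0350) = 35.64
  Sd branch = 0.102·Sd^0.62·e^(0.033·RH+0.04·T) = 71.48 μm/a
  sum: 35.64 + 71.48 → r_corr = 107.1 μm/a
Convert to mass loss: 107.1 μm/a × 7.85 g/cm³ = 840.9 g·m⁻²·a⁻¹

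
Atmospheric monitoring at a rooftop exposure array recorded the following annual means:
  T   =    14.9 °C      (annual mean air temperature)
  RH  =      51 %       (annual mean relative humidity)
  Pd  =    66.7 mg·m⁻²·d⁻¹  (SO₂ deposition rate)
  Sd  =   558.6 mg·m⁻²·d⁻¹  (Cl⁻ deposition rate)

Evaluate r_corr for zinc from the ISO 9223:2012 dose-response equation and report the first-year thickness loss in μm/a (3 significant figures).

r_corr = 4.04 μm/a

zinc: T>10 °C ⇒ hinge -0.071·(14.9−10) = -0.3479
  sulphur-dioxide contribution → 0.6039 μm/a
  chloride contribution → 3.436 μm/a
  total first-year rate 4.04 μm/a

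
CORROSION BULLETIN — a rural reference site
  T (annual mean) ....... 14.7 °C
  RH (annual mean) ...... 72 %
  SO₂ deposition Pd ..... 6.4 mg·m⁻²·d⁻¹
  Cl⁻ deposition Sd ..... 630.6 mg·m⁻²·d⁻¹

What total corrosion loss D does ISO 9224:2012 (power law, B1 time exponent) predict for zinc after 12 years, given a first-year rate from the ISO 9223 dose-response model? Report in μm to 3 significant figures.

zinc: T>10 °C ⇒ hinge -0.071·(14.7−10) = -0.3337
  sulphur-dioxide contribution → 0.5738 μm/a
  chloride contribution → 4.283 μm/a
  ⇒ r_corr(zinc) = 4.856 μm/a
ISO 9224: D(t) = r_corr · t^b with b = 0.813 (zinc, B1)
  D(12) = 4.856 × 12^0.813 = 4.856 × 7.54 = 36.62 μm

D(12) = 36.6 μm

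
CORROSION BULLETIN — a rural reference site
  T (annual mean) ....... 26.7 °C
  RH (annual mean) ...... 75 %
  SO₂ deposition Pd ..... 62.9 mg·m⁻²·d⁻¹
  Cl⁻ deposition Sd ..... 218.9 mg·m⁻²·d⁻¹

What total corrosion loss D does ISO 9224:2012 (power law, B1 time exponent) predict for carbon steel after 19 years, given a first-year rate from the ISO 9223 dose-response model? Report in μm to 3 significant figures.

D(19) = 594 μm

carbon steel: temperature factor f = -0.054·(16.7) = -0.9018
  sulphur-dioxide contribution → 27.74 μm/a
  chloride contribution → 99.6 μm/a
  ⇒ r_corr(carbon steel) = 127.3 μm/a
ISO 9224: D(t) = r_corr · t^b with b = 0.523 (carbon steel, B1)
  D(19) = 127.3 × 19^0.523 = 127.3 × 4.664 = 593.9 μm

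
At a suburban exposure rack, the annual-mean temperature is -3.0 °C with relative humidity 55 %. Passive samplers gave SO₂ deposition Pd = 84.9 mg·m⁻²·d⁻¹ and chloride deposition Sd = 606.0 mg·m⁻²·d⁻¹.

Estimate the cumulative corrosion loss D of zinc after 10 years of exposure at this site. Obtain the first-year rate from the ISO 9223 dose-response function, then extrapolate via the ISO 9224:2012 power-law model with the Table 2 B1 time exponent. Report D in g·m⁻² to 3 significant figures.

D(10) = 70.1 g·m⁻²

zinc: T≤10 °C ⇒ hinge +0.038·(-3.0−10) = -0.4940
  SO₂ term: 0.0129·84.9^0.44·exp(0.046·55-0.4940) = 0.6975
  Cl⁻ term: 0.0175·606.0^0.57·exp(0.008·55+0.085·-3.0) = 0.8117
  sum: 0.6975 + 0.8117 → r_corr = 1.509 μm/a
Power-law: D(10) = r_corr · 10^0.813
  D(10) = 1.509 × 10^0.813 = 1.509 × 6.501 = 9.812 μm
  Mass loss = 9.812 μm × 7.14 g/cm³ = 70.05 g·m⁻²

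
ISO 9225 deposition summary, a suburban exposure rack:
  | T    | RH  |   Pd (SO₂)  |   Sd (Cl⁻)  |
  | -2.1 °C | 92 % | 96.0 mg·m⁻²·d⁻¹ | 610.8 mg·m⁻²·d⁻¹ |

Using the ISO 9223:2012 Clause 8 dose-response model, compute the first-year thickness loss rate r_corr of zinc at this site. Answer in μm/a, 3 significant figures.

r_corr = 5.36 μm/a

zinc: temperature factor f = +0.038·(-12.1) = -0.4598
  SO₂ term: 0.0129·96.0^0.44·exp(0.046·92-0.4598) = 4.179
  Sd branch = 0.0175·Sd^0.57·e^(0.008·RH+0.085·T) = 1.183 μm/a
  sum: 4.179 + 1.183 → r_corr = 5.362 μm/a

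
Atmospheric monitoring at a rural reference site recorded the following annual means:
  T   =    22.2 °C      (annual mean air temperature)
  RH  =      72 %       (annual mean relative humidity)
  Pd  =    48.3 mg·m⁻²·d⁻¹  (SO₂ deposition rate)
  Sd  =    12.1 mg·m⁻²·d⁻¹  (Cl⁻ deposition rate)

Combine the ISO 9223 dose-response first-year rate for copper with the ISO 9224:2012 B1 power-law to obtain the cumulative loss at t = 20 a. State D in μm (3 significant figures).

D(20) = 8.70 μm

copper: T>10 °C ⇒ hinge -0.080·(22.2−10) = -0.9760
  SO₂ term: 0.0053·48.3^0.26·exp(0.059·72-0.9760) = 0.3829
  Sd branch = 0.01025·Sd^0.27·e^(0.036·RH+0.049·T) = 0.7965 μm/a
  r_corr = 0.3829 + 0.7965 = 1.179 μm/a
Power-law: D(20) = r_corr · 20^0.667
  D(20) = 1.179 × 20^0.667 = 1.179 × 7.375 = 8.699 μm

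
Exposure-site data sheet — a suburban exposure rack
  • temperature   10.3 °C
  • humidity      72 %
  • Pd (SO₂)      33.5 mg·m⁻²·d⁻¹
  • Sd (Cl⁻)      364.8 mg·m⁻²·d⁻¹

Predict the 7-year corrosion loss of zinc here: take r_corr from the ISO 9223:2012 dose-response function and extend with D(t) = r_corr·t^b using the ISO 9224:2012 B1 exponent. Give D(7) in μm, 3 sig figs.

zinc: f(T) = -0.071·(T−10) [T>10 °C] = -0.0213
  SO₂ term: 0.0129·33.5^0.44·exp(0.046·72-0.0213) = 1.625
  Cl⁻ term: 0.0175·364.8^0.57·exp(0.008·72+0.085·10.3) = 2.157
  r_corr = 1.625 + 2.157 = 3.781 μm/a
ISO 9224: D(t) = r_corr · t^b with b = 0.813 (zinc, B1)
  D(7) = 3.781 × 7^0.813 = 3.781 × 4.865 = 18.4 μm

D(7) = 18.4 μm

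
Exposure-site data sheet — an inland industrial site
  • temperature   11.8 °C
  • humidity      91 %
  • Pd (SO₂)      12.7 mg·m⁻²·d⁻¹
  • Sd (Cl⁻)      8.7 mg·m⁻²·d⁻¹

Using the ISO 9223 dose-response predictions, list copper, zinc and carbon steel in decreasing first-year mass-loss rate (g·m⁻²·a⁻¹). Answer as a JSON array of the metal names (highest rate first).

["carbon steel", "copper", "zinc"]

copper: T>10 °C ⇒ hinge -0.080·(11.8−10) = -0.1440
  sulphur-dioxide contribution → 1.907 μm/a
  chloride contribution → 0.8675 μm/a
  ⇒ r_corr(copper) = 2.775 μm/a
  mass loss = 2.775 μm/a × 8.96 g/cm³ = 24.86 g·m⁻²·a⁻¹
zinc: f(T) = -0.071·(T−10) [T>10 °C] = -0.1278
  sulphur-dioxide contribution → 2.284 μm/a
  chloride contribution → 0.3391 μm/a
  ⇒ r_corr(zinc) = 2.623 μm/a
  mass loss = 2.623 μm/a × 7.14 g/cm³ = 18.73 g·m⁻²·a⁻¹
carbon steel: temperature factor f = -0.054·(1.8) = -0.0972
  sulphur-dioxide contribution → 37.17 μm/a
  chloride contribution → 12.6 μm/a
  total first-year rate 49.76 μm/a
  mass loss = 49.76 μm/a × 7.85 g/cm³ = 390.6 g·m⁻²·a⁻¹
Ordering by g·m⁻²·a⁻¹: carbon steel (391) > copper (24.9) > zinc (18.7)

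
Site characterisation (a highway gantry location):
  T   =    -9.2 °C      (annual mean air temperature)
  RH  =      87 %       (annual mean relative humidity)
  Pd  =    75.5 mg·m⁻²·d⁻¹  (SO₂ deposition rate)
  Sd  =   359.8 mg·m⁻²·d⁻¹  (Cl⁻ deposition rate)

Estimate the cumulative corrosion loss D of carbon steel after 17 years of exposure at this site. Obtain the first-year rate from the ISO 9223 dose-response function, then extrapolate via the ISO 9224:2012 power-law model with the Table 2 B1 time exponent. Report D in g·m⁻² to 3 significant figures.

carbon steel: T≤10 °C ⇒ hinge +0.150·(-9.2−10) = -2.8800
  Pd branch = 1.77·Pd^0.52·e^(0.02·RH+f) = 5.363 μm/a
  Cl⁻ term: 0.102·359.8^0.62·exp(0.033·87+0.04·-9.2) = 47.91
  sum: 5.363 + 47.91 → r_corr = 53.27 μm/a
Long-term exponent b (ISO 9224 Table 2, B1) = 0.523
  D(17) = 53.27 × 17^0.523 = 53.27 × 4.401 = 234.4 μm
  Mass loss = 234.4 μm × 7.85 g/cm³ = 1840 g·m⁻²

D(17) = 1.84e+03 g·m⁻²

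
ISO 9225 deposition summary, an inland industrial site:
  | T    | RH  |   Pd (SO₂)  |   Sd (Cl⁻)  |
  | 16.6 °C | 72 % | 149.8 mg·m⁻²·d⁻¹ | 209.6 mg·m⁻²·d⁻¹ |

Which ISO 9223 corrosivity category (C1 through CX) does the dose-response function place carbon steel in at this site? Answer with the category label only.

C5

carbon steel: temperature factor f = -0.054·(6.6) = -0.3564
  sulphur-dioxide contribution → 70.77 μm/a
  chloride contribution → 58.63 μm/a
  ⇒ r_corr(carbon steel) = 129.4 μm/a
ISO 9223 Table 2 (carbon steel): 80 < 129 ≤ 200 μm/a ⇒ C5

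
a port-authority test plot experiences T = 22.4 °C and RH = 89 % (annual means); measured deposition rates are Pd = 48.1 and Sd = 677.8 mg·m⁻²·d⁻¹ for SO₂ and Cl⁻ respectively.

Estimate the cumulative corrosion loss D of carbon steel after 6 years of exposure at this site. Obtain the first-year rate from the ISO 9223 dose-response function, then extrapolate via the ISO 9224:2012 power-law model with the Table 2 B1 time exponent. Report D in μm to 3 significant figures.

carbon steel: f(T) = -0.054·(T−10) [T>10 °C] = -0.6696
  sulphur-dioxide contribution → 40.27 μm/a
  chloride contribution → 268.2 μm/a
  ⇒ r_corr(carbon steel) = 308.5 μm/a
Long-term exponent b (ISO 9224 Table 2, B1) = 0.523
  D(6) = 308.5 × 6^0.523 = 308.5 × 2.553 = 787.5 μm

D(6) = 787 μm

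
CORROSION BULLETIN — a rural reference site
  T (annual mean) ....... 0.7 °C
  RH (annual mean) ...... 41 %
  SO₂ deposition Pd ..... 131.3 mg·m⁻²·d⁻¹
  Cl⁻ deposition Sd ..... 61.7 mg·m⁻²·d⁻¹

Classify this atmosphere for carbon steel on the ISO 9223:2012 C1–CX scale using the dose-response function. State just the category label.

carbon steel: f(T) = +0.150·(T−10) [T≤10 °C] = -1.3950
  sulphur-dioxide contribution → 12.58 μm/a
  chloride contribution → 5.228 μm/a
  total first-year rate 17.81 μm/a
Category bounds: 1.3…25 μm/a bracket r_corr ⇒ C2

C2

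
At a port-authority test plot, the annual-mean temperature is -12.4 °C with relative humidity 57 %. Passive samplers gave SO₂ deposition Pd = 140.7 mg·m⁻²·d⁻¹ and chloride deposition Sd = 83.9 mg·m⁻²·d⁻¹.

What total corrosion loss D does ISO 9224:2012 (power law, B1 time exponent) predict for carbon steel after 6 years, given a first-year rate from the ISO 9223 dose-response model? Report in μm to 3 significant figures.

carbon steel: f(T) = +0.150·(T−10) [T≤10 °C] = -3.3600
  sulphur-dioxide contribution → 2.517 μm/a
  chloride contribution → 6.351 μm/a
  ⇒ r_corr(carbon steel) = 8.868 μm/a
ISO 9224: D(t) = r_corr · t^b with b = 0.523 (carbon steel, B1)
  D(6) = 8.868 × 6^0.523 = 8.868 × 2.553 = 22.64 μm

D(6) = 22.6 μm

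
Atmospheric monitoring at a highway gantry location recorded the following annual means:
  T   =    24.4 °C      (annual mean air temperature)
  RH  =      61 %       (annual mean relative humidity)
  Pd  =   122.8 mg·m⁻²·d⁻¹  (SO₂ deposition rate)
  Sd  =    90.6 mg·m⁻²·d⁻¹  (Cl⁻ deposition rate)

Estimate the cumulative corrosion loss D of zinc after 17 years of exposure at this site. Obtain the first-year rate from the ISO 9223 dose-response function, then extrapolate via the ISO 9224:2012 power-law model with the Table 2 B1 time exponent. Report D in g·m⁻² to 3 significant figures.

zinc: f(T) = -0.071·(T−10) [T>10 °C] = -1.0224
  SO₂ term: 0.0129·122.8^0.44·exp(0.046·61-1.0224) = 0.6374
  Sd branch = 0.0175·Sd^0.57·e^(0.008·RH+0.085·T) = 2.96 μm/a
  sum: 0.6374 + 2.96 → r_corr = 3.597 μm/a
ISO 9224: D(t) = r_corr · t^b with b = 0.813 (zinc, B1)
  D(17) = 3.597 × 17^0.813 = 3.597 × 10.01 = 36 μm
  Mass loss = 36 μm × 7.14 g/cm³ = 257.1 g·m⁻²

D(17) = 257 g·m⁻²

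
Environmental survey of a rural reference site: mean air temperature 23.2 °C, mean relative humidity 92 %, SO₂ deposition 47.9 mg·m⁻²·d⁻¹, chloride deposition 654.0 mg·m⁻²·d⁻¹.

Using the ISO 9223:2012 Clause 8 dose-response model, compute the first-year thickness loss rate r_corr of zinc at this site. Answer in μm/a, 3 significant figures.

r_corr = 12.5 μm/a

zinc: temperature factor f = -0.071·(13.2) = -0.9372
  sulphur-dioxide contribution → 1.909 μm/a
  chloride contribution → 10.57 μm/a
  total first-year rate 12.48 μm/a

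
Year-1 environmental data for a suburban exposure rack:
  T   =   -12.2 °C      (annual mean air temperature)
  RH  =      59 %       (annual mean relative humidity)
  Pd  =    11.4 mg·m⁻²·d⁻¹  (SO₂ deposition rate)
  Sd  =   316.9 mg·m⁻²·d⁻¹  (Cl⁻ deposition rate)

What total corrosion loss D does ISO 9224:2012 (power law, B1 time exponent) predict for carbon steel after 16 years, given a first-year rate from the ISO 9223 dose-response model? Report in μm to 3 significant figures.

carbon steel: T≤10 °C ⇒ hinge +0.150·(-12.2−10) = -3.3300
  Pd branch = 1.77·Pd^0.52·e^(0.02·RH+f) = 0.7309 μm/a
  Cl⁻ term: 0.102·316.9^0.62·exp(0.033·59+0.04·-12.2) = 15.59
  sum: 0.7309 + 15.59 → r_corr = 16.32 μm/a
ISO 9224: D(t) = r_corr · t^b with b = 0.523 (carbon steel, B1)
  D(16) = 16.32 × 16^0.523 = 16.32 × 4.263 = 69.58 μm

D(16) = 69.6 μm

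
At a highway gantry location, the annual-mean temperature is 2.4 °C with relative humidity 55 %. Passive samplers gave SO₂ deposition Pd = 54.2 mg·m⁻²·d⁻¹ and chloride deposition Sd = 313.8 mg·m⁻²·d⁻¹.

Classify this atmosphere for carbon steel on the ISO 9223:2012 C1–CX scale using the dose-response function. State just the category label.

carbon steel: T≤10 °C ⇒ hinge +0.150·(2.4−10) = -1.1400
  sulphur-dioxide contribution → 13.56 μm/a
  chloride contribution → 24.35 μm/a
  total first-year rate 37.91 μm/a
37.9 μm/a falls in (25, 50] for carbon steel → category C3

C3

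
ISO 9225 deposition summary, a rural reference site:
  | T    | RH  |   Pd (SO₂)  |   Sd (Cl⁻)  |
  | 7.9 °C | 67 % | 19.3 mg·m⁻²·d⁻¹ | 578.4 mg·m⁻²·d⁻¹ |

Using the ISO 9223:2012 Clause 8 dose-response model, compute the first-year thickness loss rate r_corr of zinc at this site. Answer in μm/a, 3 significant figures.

r_corr = 3.15 μm/a

zinc: temperature factor f = +0.038·(-2.1) = -0.0798
  sulphur-dioxide contribution → 0.9552 μm/a
  chloride contribution → 2.197 μm/a
  total first-year rate 3.153 μm/a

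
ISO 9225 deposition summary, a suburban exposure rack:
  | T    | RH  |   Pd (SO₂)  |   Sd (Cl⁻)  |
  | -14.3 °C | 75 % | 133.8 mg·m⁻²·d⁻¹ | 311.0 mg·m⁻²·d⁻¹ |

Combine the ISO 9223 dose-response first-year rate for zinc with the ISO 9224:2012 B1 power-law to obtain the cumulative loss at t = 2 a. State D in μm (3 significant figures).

D(2) = 2.88 μm

zinc: temperature factor f = +0.038·(-24.3) = -0.9234
  SO₂ term: 0.0129·133.8^0.44·exp(0.046·75-0.9234) = 1.392
  Sd branch = 0.0175·Sd^0.57·e^(0.008·RH+0.085·T) = 0.2492 μm/a
  sum: 1.392 + 0.2492 → r_corr = 1.641 μm/a
ISO 9224: D(t) = r_corr · t^b with b = 0.813 (zinc, B1)
  D(2) = 1.641 × 2^0.813 = 1.641 × 1.757 = 2.883 μm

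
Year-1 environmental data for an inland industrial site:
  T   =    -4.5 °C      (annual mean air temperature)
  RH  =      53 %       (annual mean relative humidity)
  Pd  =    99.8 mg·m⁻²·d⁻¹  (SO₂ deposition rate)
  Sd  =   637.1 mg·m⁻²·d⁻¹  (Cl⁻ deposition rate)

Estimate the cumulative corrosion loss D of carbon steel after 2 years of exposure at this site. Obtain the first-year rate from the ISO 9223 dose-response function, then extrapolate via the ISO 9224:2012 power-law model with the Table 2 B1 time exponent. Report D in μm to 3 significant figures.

D(2) = 47.7 μm

carbon steel: temperature factor f = +0.150·(-14.5) = -2.1750
  SO₂ term: 1.77·99.8^0.52·exp(0.02·53-2.1750) = 6.357
  Sd branch = 0.102·Sd^0.62·e^(0.033·RH+0.04·T) = 26.83 μm/a
  r_corr = 6.357 + 26.83 = 33.19 μm/a
Power-law: D(2) = r_corr · 2^0.523
  D(2) = 33.19 × 2^0.523 = 33.19 × 1.437 = 47.69 μm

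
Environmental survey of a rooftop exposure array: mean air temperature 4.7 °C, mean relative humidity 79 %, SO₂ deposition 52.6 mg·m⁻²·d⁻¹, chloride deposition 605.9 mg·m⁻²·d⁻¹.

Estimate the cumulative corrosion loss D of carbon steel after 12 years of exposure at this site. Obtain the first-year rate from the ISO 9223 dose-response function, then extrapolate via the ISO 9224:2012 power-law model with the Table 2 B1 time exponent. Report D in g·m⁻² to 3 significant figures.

D(12) = 3.43e+03 g·m⁻²

carbon steel: temperature factor f = +0.150·(-5.3) = -0.7950
  SO₂ term: 1.77·52.6^0.52·exp(0.02·79-0.7950) = 30.47
  Cl⁻ term: 0.102·605.9^0.62·exp(0.033·79+0.04·4.7) = 88.62
  sum: 30.47 + 88.62 → r_corr = 119.1 μm/a
ISO 9224: D(t) = r_corr · t^b with b = 0.523 (carbon steel, B1)
  D(12) = 119.1 × 12^0.523 = 119.1 × 3.668 = 436.8 μm
  Mass loss = 436.8 μm × 7.85 g/cm³ = 3429 g·m⁻²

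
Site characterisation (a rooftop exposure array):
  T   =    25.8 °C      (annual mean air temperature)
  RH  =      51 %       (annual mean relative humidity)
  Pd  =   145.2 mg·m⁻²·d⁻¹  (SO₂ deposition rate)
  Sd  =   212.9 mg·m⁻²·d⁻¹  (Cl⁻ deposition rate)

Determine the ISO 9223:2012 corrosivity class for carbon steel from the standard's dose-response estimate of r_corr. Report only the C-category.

C4

carbon steel: T>10 °C ⇒ hinge -0.054·(25.8−10) = -0.8532
  sulphur-dioxide contribution → 27.84 μm/a
  chloride contribution → 42.77 μm/a
  total first-year rate 70.61 μm/a
ISO 9223 Table 2 (carbon steel): 50 < 70.6 ≤ 80 μm/a ⇒ C4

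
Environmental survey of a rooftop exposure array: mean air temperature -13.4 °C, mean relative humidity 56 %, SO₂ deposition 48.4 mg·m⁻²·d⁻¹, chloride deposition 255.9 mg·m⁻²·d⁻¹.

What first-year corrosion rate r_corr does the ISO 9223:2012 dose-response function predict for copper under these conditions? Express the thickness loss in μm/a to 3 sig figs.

r_corr = 0.199 μm/a

copper: T≤10 °C ⇒ hinge +0.126·(-13.4−10) = -2.9484
  sulphur-dioxide contribution → 0.02074 μm/a
  chloride contribution → 0.1784 μm/a
  ⇒ r_corr(copper) = 0.1991 μm/a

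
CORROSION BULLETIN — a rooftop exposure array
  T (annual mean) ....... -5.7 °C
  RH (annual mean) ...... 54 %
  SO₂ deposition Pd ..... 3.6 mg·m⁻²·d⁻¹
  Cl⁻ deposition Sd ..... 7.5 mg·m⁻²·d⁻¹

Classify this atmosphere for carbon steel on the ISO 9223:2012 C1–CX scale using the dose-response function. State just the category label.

C2

carbon steel: f(T) = +0.150·(T−10) [T≤10 °C] = -2.3550
  Pd branch = 1.77·Pd^0.52·e^(0.02·RH+f) = 0.9628 μm/a
  Cl⁻ term: 0.102·7.5^0.62·exp(0.033·54+0.04·-5.7) = 1.683
  sum: 0.9628 + 1.683 → r_corr = 2.646 μm/a
ISO 9223 Table 2 (carbon steel): 1.3 < 2.65 ≤ 25 μm/a ⇒ C2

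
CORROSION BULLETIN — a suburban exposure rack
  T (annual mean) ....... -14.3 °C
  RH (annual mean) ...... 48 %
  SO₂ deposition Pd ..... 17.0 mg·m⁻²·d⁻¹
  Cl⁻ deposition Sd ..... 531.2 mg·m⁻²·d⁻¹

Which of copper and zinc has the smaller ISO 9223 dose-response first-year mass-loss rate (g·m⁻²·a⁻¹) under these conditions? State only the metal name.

copper: T≤10 °C ⇒ hinge +0.126·(-14.3−10) = -3.0618
  sulphur-dioxide contribution → 0.008798 μm/a
  chloride contribution → 0.1558 μm/a
  ⇒ r_corr(copper) = 0.1646 μm/a
  mass loss = 0.1646 μm/a × 8.96 g/cm³ = 1.475 g·m⁻²·a⁻¹
zinc: f(T) = +0.038·(T−10) [T≤10 °C] = -0.9234
  sulphur-dioxide contribution → 0.1621 μm/a
  chloride contribution → 0.2725 μm/a
  ⇒ r_corr(zinc) = 0.4346 μm/a
  mass loss = 0.4346 μm/a × 7.14 g/cm³ = 3.103 g·m⁻²·a⁻¹
Ordering by g·m⁻²·a⁻¹: zinc (3.1) > copper (1.48)

copper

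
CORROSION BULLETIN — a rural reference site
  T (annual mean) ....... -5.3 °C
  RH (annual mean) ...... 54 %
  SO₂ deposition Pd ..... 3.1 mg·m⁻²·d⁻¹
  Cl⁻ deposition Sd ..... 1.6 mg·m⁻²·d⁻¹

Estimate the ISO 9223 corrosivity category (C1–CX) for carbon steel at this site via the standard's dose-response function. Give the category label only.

carbon steel: f(T) = +0.150·(T−10) [T≤10 °C] = -2.2950
  sulphur-dioxide contribution → 0.9458 μm/a
  chloride contribution → 0.6561 μm/a
  ⇒ r_corr(carbon steel) = 1.602 μm/a
1.6 μm/a falls in (1.3, 25] for carbon steel → category C2

C2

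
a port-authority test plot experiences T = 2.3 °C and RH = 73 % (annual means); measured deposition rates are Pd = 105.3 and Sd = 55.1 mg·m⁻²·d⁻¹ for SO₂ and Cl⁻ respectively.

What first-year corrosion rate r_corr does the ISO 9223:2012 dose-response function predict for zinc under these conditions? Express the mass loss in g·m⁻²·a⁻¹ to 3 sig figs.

r_corr = 18.0 g·m⁻²·a⁻¹

zinc: temperature factor f = +0.038·(-7.7) = -0.2926
  sulphur-dioxide contribution → 2.147 μm/a
  chloride contribution → 0.375 μm/a
  ⇒ r_corr(zinc) = 2.522 μm/a
Convert to mass loss: 2.522 μm/a × 7.14 g/cm³ = 18 g·m⁻²·a⁻¹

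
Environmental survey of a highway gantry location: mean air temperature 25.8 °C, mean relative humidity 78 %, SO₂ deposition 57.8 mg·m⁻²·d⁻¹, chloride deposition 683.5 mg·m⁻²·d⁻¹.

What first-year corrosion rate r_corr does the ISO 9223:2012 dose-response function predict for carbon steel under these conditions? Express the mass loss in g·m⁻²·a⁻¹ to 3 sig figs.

carbon steel: temperature factor f = -0.054·(15.8) = -0.8532
  SO₂ term: 1.77·57.8^0.52·exp(0.02·78-0.8532) = 29.59
  Cl⁻ term: 0.102·683.5^0.62·exp(0.033·78+0.04·25.8) = 214.9
  r_corr = 29.59 + 214.9 = 244.5 μm/a
Convert to mass loss: 244.5 μm/a × 7.85 g/cm³ = 1919 g·m⁻²·a⁻¹

r_corr = 1.92e+03 g·m⁻²·a⁻¹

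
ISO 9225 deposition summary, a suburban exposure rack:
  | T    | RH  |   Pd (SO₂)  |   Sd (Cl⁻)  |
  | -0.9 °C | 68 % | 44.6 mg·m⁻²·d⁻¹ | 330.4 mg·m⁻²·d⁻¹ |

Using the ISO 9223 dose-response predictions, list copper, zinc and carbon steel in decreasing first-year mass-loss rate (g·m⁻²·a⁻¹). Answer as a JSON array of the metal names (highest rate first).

copper: T≤10 °C ⇒ hinge +0.126·(-0.9−10) = -1.3734
  SO₂ term: 0.0053·44.6^0.26·exp(0.059·68-1.3734) = 0.1991
  Cl⁻ term: 0.01025·330.4^0.27·exp(0.036·68+0.049·-0.9) = 0.5431
  sum: 0.1991 + 0.5431 → r_corr = 0.7422 μm/a
  mass loss = 0.7422 μm/a × 8.96 g/cm³ = 6.65 g·m⁻²·a⁻¹
zinc: T≤10 °C ⇒ hinge +0.038·(-0.9−10) = -0.4142
  SO₂ term: 0.0129·44.6^0.44·exp(0.046·68-0.4142) = 1.035
  Cl⁻ term: 0.0175·330.4^0.57·exp(0.008·68+0.085·-0.9) = 0.7619
  r_corr = 1.035 + 0.7619 = 1.797 μm/a
  mass loss = 1.797 μm/a × 7.14 g/cm³ = 12.83 g·m⁻²·a⁻¹
carbon steel: f(T) = +0.150·(T−10) [T≤10 °C] = -1.6350
  Pd branch = 1.77·Pd^0.52·e^(0.02·RH+f) = 9.687 μm/a
  Sd branch = 0.102·Sd^0.62·e^(0.033·RH+0.04·T) = 33.83 μm/a
  sum: 9.687 + 33.83 → r_corr = 43.52 μm/a
  mass loss = 43.52 μm/a × 7.85 g/cm³ = 341.6 g·m⁻²·a⁻¹
Ordering by g·m⁻²·a⁻¹: carbon steel (342) > zinc (12.8) > copper (6.65)

["carbon steel", "zinc", "copper"]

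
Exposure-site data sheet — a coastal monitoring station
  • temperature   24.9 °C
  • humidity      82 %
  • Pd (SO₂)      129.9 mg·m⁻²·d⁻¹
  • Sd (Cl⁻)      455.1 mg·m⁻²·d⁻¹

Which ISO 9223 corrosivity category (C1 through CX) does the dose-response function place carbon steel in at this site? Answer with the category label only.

carbon steel: f(T) = -0.054·(T−10) [T>10 °C] = -0.8046
  Pd branch = 1.77·Pd^0.52·e^(0.02·RH+f) = 51.27 μm/a
  Sd branch = 0.102·Sd^0.62·e^(0.033·RH+0.04·T) = 183.8 μm/a
  r_corr = 51.27 + 183.8 = 235.1 μm/a
235 μm/a falls in (200, 700] for carbon steel → category CX

CX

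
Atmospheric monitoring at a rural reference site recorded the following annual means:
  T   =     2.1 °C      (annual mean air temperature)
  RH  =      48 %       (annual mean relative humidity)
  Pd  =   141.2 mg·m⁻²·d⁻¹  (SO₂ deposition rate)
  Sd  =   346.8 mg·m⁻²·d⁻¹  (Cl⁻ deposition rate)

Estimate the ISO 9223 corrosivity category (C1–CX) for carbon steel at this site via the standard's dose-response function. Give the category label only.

carbon steel: f(T) = +0.150·(T−10) [T≤10 °C] = -1.1850
  Pd branch = 1.77·Pd^0.52·e^(0.02·RH+f) = 18.54 μm/a
  Sd branch = 0.102·Sd^0.62·e^(0.033·RH+0.04·T) = 20.32 μm/a
  r_corr = 18.54 + 20.32 = 38.86 μm/a
38.9 μm/a falls in (25, 50] for carbon steel → category C3

C3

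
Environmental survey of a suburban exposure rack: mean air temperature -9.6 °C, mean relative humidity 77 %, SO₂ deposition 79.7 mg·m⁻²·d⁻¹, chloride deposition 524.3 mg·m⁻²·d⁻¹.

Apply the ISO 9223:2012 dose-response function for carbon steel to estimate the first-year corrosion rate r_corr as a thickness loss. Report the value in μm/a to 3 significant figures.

carbon steel: temperature factor f = +0.150·(-19.6) = -2.9400
  SO₂ term: 1.77·79.7^0.52·exp(0.02·77-2.9400) = 4.253
  Sd branch = 0.102·Sd^0.62·e^(0.033·RH+0.04·T) = 42.81 μm/a
  r_corr = 4.253 + 42.81 = 47.06 μm/a

r_corr = 47.1 μm/a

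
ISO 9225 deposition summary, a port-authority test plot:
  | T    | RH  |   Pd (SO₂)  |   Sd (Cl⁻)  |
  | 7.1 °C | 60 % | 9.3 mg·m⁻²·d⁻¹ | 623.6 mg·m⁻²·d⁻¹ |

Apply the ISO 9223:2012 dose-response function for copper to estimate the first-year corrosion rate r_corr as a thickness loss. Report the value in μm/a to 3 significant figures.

copper: f(T) = +0.126·(T−10) [T≤10 °C] = -0.3654
  SO₂ term: 0.0053·9.3^0.26·exp(0.059·60-0.3654) = 0.2264
  Sd branch = 0.01025·Sd^0.27·e^(0.036·RH+0.049·T) = 0.7153 μm/a
  r_corr = 0.2264 + 0.7153 = 0.9417 μm/a

r_corr = 0.942 μm/a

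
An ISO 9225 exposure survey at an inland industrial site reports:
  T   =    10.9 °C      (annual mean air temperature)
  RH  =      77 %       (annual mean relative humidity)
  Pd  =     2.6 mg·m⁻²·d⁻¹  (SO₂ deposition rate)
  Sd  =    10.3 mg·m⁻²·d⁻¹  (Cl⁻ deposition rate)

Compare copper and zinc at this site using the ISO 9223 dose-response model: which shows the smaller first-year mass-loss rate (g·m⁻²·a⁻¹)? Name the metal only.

copper: T>10 °C ⇒ hinge -0.080·(10.9−10) = -0.0720
  SO₂ term: 0.0053·2.6^0.26·exp(0.059·77-0.0720) = 0.5942
  Cl⁻ term: 0.01025·10.3^0.27·exp(0.036·77+0.049·10.9) = 0.5248
  sum: 0.5942 + 0.5248 → r_corr = 1.119 μm/a
  mass loss = 1.119 μm/a × 8.96 g/cm³ = 10.03 g·m⁻²·a⁻¹
zinc: T>10 °C ⇒ hinge -0.071·(10.9−10) = -0.0639
  Pd branch = 0.0129·Pd^0.44·e^(0.046·RH+f) = 0.6364 μm/a
  Sd branch = 0.0175·Sd^0.57·e^(0.008·RH+0.085·T) = 0.3092 μm/a
  sum: 0.6364 + 0.3092 → r_corr = 0.9456 μm/a
  mass loss = 0.9456 μm/a × 7.14 g/cm³ = 6.751 g·m⁻²·a⁻¹
Ordering by g·m⁻²·a⁻¹: copper (10) > zinc (6.75)

zinc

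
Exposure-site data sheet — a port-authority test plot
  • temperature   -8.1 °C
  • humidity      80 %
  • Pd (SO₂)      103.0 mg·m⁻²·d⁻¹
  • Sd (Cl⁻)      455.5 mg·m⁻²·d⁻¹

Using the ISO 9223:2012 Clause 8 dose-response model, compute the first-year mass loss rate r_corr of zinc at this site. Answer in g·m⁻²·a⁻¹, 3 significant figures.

r_corr = 18.0 g·m⁻²·a⁻¹

zinc: T≤10 °C ⇒ hinge +0.038·(-8.1−10) = -0.6878
  Pd branch = 0.0129·Pd^0.44·e^(0.046·RH+f) = 1.976 μm/a
  Sd branch = 0.0175·Sd^0.57·e^(0.008·RH+0.085·T) = 0.5462 μm/a
  r_corr = 1.976 + 0.5462 = 2.522 μm/a
Convert to mass loss: 2.522 μm/a × 7.14 g/cm³ = 18.01 g·m⁻²·a⁻¹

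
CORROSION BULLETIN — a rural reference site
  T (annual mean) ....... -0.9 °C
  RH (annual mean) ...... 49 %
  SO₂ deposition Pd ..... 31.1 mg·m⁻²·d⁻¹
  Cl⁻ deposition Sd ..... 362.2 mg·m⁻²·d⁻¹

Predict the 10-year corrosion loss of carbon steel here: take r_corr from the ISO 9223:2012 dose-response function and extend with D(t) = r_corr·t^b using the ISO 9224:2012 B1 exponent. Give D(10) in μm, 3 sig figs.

D(10) = 82.1 μm

carbon steel: f(T) = +0.150·(T−10) [T≤10 °C] = -1.6350
  SO₂ term: 1.77·31.1^0.52·exp(0.02·49-1.6350) = 5.492
  Sd branch = 0.102·Sd^0.62·e^(0.033·RH+0.04·T) = 19.13 μm/a
  r_corr = 5.492 + 19.13 = 24.62 μm/a
Long-term exponent b (ISO 9224 Table 2, B1) = 0.523
  D(10) = 24.62 × 10^0.523 = 24.62 × 3.334 = 82.1 μm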